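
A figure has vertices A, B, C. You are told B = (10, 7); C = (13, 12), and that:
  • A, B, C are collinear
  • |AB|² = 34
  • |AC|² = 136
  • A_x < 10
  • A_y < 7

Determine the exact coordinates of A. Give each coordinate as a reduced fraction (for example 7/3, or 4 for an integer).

A = (7, 2)

1. A_x = 7  [[A, B, C are collinear ⇒ -5x+3y+29=0] ∩ [|A−(10, 7)|²=34]]
2. A_y = 2  [[A, B, C are collinear ⇒ -5x+3y+29=0] ∩ [|A−(10, 7)|²=34]]
   so A = (7, 2)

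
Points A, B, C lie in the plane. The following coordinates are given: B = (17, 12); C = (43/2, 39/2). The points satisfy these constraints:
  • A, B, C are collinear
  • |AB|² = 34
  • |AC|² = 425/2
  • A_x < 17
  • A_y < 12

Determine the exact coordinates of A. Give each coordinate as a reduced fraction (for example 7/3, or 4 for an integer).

1. A_x = 14  [[A, B, C are collinear ⇒ -15/2x+9/2y+147/2=0] ∩ [|A−(17, 12)|²=34]]
2. A_y = 7  [[A, B, C are collinear ⇒ -15/2x+9/2y+147/2=0] ∩ [|A−(17, 12)|²=34]]
   so A = (14, 7)

A = (14, 7)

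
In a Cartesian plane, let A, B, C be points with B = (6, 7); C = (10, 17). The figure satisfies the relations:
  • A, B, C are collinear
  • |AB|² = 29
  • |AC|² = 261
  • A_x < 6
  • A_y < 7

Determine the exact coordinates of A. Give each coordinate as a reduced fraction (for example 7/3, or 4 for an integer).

1. A_x = 4  [[A, B, C are collinear ⇒ -10x+4y+32=0] ∩ [|A−(6, 7)|²=29]]
2. A_y = 2  [[A, B, C are collinear ⇒ -10x+4y+32=0] ∩ [|A−(6, 7)|²=29]]
   so A = (4, 2)

A = (4, 2)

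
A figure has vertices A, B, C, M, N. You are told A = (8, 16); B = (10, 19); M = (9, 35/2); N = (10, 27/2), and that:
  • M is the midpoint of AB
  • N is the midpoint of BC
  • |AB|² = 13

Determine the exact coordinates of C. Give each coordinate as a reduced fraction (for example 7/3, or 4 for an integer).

1. C_x = 10  [C = 2·N−B = 2·(10, 27/2)−(10, 19)]
2. C_y = 8  [C = 2·N−B = 2·(10, 27/2)−(10, 19)]
   so C = (10, 8)

C = (10, 8)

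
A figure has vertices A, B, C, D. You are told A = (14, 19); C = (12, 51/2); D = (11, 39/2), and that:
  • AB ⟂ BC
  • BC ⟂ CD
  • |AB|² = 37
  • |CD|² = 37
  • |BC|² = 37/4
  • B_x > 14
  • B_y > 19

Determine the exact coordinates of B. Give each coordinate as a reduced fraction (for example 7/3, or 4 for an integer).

B = (15, 25)

1. B_x = 15  [[BC ⟂ CD ⇒ 1x+6y-165=0] ∩ [|B−(14, 19)|²=37]]
2. B_y = 25  [[BC ⟂ CD ⇒ 1x+6y-165=0] ∩ [|B−(14, 19)|²=37]]
   so B = (15, 25)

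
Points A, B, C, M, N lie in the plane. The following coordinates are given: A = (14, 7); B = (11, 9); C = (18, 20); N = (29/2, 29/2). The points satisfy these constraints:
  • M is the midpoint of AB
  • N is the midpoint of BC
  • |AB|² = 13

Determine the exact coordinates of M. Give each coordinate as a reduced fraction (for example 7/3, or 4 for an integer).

M = (25/2, 8)

1. M_x = 25/2  [2·M = A+B = (14, 7)+(11, 9)]
2. M_y = 8  [2·M = A+B = (14, 7)+(11, 9)]
   so M = (25/2, 8)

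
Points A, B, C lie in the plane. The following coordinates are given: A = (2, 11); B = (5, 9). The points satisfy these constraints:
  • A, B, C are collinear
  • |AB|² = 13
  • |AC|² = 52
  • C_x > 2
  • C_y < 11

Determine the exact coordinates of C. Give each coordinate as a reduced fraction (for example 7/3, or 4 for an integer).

1. C_x = 8  [[A, B, C are collinear ⇒ 2x+3y-37=0] ∩ [|C−(2, 11)|²=52]]
2. C_y = 7  [[A, B, C are collinear ⇒ 2x+3y-37=0] ∩ [|C−(2, 11)|²=52]]
   so C = (8, 7)

C = (8, 7)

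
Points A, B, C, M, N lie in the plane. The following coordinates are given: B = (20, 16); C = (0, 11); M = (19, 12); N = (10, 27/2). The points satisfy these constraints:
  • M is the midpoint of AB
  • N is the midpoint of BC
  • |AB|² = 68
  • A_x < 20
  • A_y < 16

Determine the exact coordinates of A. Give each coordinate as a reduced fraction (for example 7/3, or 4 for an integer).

1. A_x = 18  [A = 2·M−B = 2·(19, 12)−(20, 16)]
2. A_y = 8  [A = 2·M−B = 2·(19, 12)−(20, 16)]
   so A = (18, 8)

A = (18, 8)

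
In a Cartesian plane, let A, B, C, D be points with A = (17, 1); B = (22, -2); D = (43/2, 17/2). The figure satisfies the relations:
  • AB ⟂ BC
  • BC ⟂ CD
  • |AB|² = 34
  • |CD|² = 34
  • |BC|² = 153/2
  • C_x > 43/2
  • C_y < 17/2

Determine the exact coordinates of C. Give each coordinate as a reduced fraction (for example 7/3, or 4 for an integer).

1. C_x = 53/2  [[AB ⟂ BC ⇒ 5x-3y-116=0] ∩ [|C−(43/2, 17/2)|²=34]]
2. C_y = 11/2  [[AB ⟂ BC ⇒ 5x-3y-116=0] ∩ [|C−(43/2, 17/2)|²=34]]
   so C = (53/2, 11/2)

C = (53/2, 11/2)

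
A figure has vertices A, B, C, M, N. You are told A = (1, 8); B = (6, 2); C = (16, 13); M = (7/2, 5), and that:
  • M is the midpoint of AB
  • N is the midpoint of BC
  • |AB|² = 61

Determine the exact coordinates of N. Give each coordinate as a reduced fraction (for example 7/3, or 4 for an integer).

1. N_x = 11  [2·N = B+C = (6, 2)+(16, 13)]
2. N_y = 15/2  [2·N = B+C = (6, 2)+(16, 13)]
   so N = (11, 15/2)

N = (11, 15/2)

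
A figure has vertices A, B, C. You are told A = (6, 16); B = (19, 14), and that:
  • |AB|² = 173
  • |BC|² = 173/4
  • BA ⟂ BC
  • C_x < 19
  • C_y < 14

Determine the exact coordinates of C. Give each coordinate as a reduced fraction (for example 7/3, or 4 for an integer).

C = (18, 15/2)

1. C_x = 18  [[BA ⟂ BC ⇒ -13x+2y+219=0] ∩ [|C−(19, 14)|²=173/4]]
2. C_y = 15/2  [[BA ⟂ BC ⇒ -13x+2y+219=0] ∩ [|C−(19, 14)|²=173/4]]
   so C = (18, 15/2)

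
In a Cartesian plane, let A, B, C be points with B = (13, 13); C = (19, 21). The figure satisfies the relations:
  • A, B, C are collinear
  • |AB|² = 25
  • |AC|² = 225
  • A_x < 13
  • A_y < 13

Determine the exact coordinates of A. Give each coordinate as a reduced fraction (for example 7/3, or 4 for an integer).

A = (10, 9)

1. A_x = 10  [[A, B, C are collinear ⇒ -8x+6y+26=0] ∩ [|A−(13, 13)|²=25]]
2. A_y = 9  [[A, B, C are collinear ⇒ -8x+6y+26=0] ∩ [|A−(13, 13)|²=25]]
   so A = (10, 9)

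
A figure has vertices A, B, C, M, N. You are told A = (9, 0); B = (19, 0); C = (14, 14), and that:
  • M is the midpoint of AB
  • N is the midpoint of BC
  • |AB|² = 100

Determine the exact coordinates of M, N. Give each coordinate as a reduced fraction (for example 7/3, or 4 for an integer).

1. M_x = 14  [2·M = A+B = (9, 0)+(19, 0)]
2. M_y = 0  [2·M = A+B = (9, 0)+(19, 0)]
   so M = (14, 0)
3. N_x = 33/2  [2·N = B+C = (19, 0)+(14, 14)]
4. N_y = 7  [2·N = B+C = (19, 0)+(14, 14)]
   so N = (33/2, 7)

M = (14, 0)
N = (33/2, 7)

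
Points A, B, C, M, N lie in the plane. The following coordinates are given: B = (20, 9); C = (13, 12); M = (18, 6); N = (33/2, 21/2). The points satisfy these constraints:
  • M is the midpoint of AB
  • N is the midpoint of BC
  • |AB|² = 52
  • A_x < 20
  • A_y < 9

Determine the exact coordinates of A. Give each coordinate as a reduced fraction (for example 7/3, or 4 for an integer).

A = (16, 3)

1. A_x = 16  [A = 2·M−B = 2·(18, 6)−(20, 9)]
2. A_y = 3  [A = 2·M−B = 2·(18, 6)−(20, 9)]
   so A = (16, 3)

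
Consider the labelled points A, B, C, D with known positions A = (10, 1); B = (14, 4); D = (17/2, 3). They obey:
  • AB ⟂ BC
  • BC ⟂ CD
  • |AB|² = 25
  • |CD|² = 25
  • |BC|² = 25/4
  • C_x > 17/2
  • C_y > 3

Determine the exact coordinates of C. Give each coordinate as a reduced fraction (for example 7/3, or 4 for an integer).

1. C_x = 25/2  [[AB ⟂ BC ⇒ 4x+3y-68=0] ∩ [|C−(17/2, 3)|²=25]]
2. C_y = 6  [[AB ⟂ BC ⇒ 4x+3y-68=0] ∩ [|C−(17/2, 3)|²=25]]
   so C = (25/2, 6)

C = (25/2, 6)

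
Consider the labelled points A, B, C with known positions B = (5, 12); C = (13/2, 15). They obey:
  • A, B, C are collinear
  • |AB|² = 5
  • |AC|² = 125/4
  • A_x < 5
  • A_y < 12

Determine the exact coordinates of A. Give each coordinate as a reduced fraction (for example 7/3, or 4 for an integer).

1. A_x = 4  [[A, B, C are collinear ⇒ -3x+3/2y-3=0] ∩ [|A−(5, 12)|²=5]]
2. A_y = 10  [[A, B, C are collinear ⇒ -3x+3/2y-3=0] ∩ [|A−(5, 12)|²=5]]
   so A = (4, 10)

A = (4, 10)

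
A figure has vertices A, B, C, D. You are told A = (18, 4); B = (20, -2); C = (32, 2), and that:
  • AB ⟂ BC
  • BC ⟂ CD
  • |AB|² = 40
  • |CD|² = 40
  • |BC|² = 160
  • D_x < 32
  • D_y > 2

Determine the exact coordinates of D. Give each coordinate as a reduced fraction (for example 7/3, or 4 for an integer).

1. D_x = 30  [[BC ⟂ CD ⇒ 12x+4y-392=0] ∩ [|D−(32, 2)|²=40]]
2. D_y = 8  [[BC ⟂ CD ⇒ 12x+4y-392=0] ∩ [|D−(32, 2)|²=40]]
   so D = (30, 8)

D = (30, 8)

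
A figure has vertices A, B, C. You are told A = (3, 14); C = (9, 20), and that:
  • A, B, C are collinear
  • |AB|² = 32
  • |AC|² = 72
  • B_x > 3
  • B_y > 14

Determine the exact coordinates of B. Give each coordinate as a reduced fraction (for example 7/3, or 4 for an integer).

1. B_x = 7  [[A, B, C are collinear ⇒ 6x-6y+66=0] ∩ [|B−(3, 14)|²=32]]
2. B_y = 18  [[A, B, C are collinear ⇒ 6x-6y+66=0] ∩ [|B−(3, 14)|²=32]]
   so B = (7, 18)

B = (7, 18)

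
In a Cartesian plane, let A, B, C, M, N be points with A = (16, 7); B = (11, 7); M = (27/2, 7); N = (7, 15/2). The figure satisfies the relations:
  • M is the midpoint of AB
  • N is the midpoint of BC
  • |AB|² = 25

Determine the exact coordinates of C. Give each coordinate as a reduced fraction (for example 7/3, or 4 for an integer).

1. C_x = 3  [C = 2·N−B = 2·(7, 15/2)−(11, 7)]
2. C_y = 8  [C = 2·N−B = 2·(7, 15/2)−(11, 7)]
   so C = (3, 8)

C = (3, 8)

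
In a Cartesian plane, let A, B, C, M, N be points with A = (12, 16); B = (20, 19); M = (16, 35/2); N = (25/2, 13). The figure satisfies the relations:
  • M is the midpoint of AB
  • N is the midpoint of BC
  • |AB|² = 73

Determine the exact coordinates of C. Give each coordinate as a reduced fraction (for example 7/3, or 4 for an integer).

1. C_x = 5  [C = 2·N−B = 2·(25/2, 13)−(20, 19)]
2. C_y = 7  [C = 2·N−B = 2·(25/2, 13)−(20, 19)]
   so C = (5, 7)

C = (5, 7)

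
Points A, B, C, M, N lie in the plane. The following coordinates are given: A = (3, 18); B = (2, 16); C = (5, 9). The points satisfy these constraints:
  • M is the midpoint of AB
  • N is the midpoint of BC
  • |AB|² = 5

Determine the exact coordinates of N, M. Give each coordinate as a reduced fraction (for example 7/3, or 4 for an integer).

N = (7/2, 25/2)
M = (5/2, 17)

1. M_x = 5/2  [2·M = A+B = (3, 18)+(2, 16)]
2. M_y = 17  [2·M = A+B = (3, 18)+(2, 16)]
   so M = (5/2, 17)
3. N_x = 7/2  [2·N = B+C = (2, 16)+(5, 9)]
4. N_y = 25/2  [2·N = B+C = (2, 16)+(5, 9)]
   so N = (7/2, 25/2)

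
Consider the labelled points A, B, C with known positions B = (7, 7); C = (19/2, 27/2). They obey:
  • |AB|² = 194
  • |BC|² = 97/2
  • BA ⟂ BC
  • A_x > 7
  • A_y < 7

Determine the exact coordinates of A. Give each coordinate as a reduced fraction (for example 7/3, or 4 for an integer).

1. A_x = 20  [[BA ⟂ BC ⇒ 5/2x+13/2y-63=0] ∩ [|A−(7, 7)|²=194]]
2. A_y = 2  [[BA ⟂ BC ⇒ 5/2x+13/2y-63=0] ∩ [|A−(7, 7)|²=194]]
   so A = (20, 2)

A = (20, 2)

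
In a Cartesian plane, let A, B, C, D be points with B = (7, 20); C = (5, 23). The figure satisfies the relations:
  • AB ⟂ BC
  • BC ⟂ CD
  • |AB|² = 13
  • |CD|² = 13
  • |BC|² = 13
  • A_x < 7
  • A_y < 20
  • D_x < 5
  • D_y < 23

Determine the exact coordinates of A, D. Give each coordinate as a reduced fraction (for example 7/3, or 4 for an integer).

A = (4, 18)
D = (2, 21)

1. A_x = 4  [[AB ⟂ BC ⇒ 2x-3y+46=0] ∩ [|A−(7, 20)|²=13]]
2. A_y = 18  [[AB ⟂ BC ⇒ 2x-3y+46=0] ∩ [|A−(7, 20)|²=13]]
   so A = (4, 18)
3. D_x = 2  [[BC ⟂ CD ⇒ -2x+3y-59=0] ∩ [|D−(5, 23)|²=13]]
4. D_y = 21  [[BC ⟂ CD ⇒ -2x+3y-59=0] ∩ [|D−(5, 23)|²=13]]
   so D = (2, 21)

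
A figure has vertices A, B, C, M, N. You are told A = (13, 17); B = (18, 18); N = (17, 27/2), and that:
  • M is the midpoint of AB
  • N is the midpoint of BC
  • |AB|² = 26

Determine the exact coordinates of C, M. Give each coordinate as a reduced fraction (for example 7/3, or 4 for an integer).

C = (16, 9)
M = (31/2, 35/2)

1. M_x = 31/2  [2·M = A+B = (13, 17)+(18, 18)]
2. M_y = 35/2  [2·M = A+B = (13, 17)+(18, 18)]
   so M = (31/2, 35/2)
3. C_x = 16  [C = 2·N−B = 2·(17, 27/2)−(18, 18)]
4. C_y = 9  [C = 2·N−B = 2·(17, 27/2)−(18, 18)]
   so C = (16, 9)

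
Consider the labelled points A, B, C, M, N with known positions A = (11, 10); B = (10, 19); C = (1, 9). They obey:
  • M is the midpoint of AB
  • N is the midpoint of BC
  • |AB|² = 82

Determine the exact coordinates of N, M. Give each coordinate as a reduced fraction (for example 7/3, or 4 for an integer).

N = (11/2, 14)
M = (21/2, 29/2)

1. M_x = 21/2  [2·M = A+B = (11, 10)+(10, 19)]
2. M_y = 29/2  [2·M = A+B = (11, 10)+(10, 19)]
   so M = (21/2, 29/2)
3. N_x = 11/2  [2·N = B+C = (10, 19)+(1, 9)]
4. N_y = 14  [2·N = B+C = (10, 19)+(1, 9)]
   so N = (11/2, 14)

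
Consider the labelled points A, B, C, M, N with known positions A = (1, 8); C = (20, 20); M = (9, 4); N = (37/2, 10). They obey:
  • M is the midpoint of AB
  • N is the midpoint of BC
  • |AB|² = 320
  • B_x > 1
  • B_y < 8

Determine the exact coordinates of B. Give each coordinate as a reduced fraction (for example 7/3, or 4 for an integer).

B = (17, 0)

1. B_x = 17  [B = 2·M−A = 2·(9, 4)−(1, 8)]
2. B_y = 0  [B = 2·M−A = 2·(9, 4)−(1, 8)]
   so B = (17, 0)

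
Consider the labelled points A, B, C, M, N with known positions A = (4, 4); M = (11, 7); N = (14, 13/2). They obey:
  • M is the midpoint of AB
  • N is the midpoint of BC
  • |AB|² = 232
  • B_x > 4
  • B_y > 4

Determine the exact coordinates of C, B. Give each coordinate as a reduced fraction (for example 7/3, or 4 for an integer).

C = (10, 3)
B = (18, 10)

1. B_x = 18  [B = 2·M−A = 2·(11, 7)−(4, 4)]
2. B_y = 10  [B = 2·M−A = 2·(11, 7)−(4, 4)]
   so B = (18, 10)
3. C_x = 10  [C = 2·N−B = 2·(14, 13/2)−(18, 10)]
4. C_y = 3  [C = 2·N−B = 2·(14, 13/2)−(18, 10)]
   so C = (10, 3)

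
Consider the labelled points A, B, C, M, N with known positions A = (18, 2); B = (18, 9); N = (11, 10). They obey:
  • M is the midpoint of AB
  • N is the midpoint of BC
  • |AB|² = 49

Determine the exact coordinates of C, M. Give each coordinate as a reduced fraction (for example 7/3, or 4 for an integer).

C = (4, 11)
M = (18, 11/2)

1. M_x = 18  [2·M = A+B = (18, 2)+(18, 9)]
2. M_y = 11/2  [2·M = A+B = (18, 2)+(18, 9)]
   so M = (18, 11/2)
3. C_x = 4  [C = 2·N−B = 2·(11, 10)−(18, 9)]
4. C_y = 11  [C = 2·N−B = 2·(11, 10)−(18, 9)]
   so C = (4, 11)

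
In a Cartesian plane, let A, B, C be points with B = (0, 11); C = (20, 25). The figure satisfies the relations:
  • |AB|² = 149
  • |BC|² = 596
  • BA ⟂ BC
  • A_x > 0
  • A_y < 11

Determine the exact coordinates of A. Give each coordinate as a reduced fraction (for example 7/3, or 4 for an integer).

1. A_x = 7  [[BA ⟂ BC ⇒ 20x+14y-154=0] ∩ [|A−(0, 11)|²=149]]
2. A_y = 1  [[BA ⟂ BC ⇒ 20x+14y-154=0] ∩ [|A−(0, 11)|²=149]]
   so A = (7, 1)

A = (7, 1)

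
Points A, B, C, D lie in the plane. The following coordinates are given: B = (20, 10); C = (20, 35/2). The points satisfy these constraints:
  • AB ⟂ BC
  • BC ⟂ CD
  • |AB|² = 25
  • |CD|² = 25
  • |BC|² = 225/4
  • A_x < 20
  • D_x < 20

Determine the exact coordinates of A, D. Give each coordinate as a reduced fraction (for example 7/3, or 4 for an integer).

A = (15, 10)
D = (15, 35/2)

1. A_x = 15  [[AB ⟂ BC ⇒ -15/2y+75=0] ∩ [|A−(20, 10)|²=25]]
2. A_y = 10  [[AB ⟂ BC ⇒ -15/2y+75=0] ∩ [|A−(20, 10)|²=25]]
   so A = (15, 10)
3. D_x = 15  [[BC ⟂ CD ⇒ 15/2y-525/4=0] ∩ [|D−(20, 35/2)|²=25]]
4. D_y = 35/2  [[BC ⟂ CD ⇒ 15/2y-525/4=0] ∩ [|D−(20, 35/2)|²=25]]
   so D = (15, 35/2)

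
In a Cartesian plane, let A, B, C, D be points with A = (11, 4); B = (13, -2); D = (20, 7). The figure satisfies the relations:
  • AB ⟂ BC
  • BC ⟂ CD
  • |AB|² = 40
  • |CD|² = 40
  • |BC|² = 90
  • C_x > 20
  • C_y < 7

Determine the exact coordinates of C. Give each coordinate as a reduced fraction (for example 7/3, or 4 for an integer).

C = (22, 1)

1. C_x = 22  [[AB ⟂ BC ⇒ 2x-6y-38=0] ∩ [|C−(20, 7)|²=40]]
2. C_y = 1  [[AB ⟂ BC ⇒ 2x-6y-38=0] ∩ [|C−(20, 7)|²=40]]
   so C = (22, 1)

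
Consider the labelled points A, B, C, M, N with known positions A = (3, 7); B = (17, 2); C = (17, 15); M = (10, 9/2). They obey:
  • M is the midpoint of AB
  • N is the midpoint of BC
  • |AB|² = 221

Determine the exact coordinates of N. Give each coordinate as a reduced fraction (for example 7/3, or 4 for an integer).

1. N_x = 17  [2·N = B+C = (17, 2)+(17, 15)]
2. N_y = 17/2  [2·N = B+C = (17, 2)+(17, 15)]
   so N = (17, 17/2)

N = (17, 17/2)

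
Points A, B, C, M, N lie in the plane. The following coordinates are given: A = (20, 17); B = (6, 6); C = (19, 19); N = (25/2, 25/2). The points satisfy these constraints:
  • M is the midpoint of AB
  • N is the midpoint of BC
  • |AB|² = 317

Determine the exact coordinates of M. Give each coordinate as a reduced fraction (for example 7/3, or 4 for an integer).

1. M_x = 13  [2·M = A+B = (20, 17)+(6, 6)]
2. M_y = 23/2  [2·M = A+B = (20, 17)+(6, 6)]
   so M = (13, 23/2)

M = (13, 23/2)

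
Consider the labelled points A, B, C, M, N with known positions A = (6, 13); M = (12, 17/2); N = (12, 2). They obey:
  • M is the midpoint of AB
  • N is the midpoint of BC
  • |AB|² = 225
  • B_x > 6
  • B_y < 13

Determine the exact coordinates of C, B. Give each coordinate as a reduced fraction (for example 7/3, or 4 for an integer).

C = (6, 0)
B = (18, 4)

1. B_x = 18  [B = 2·M−A = 2·(12, 17/2)−(6, 13)]
2. B_y = 4  [B = 2·M−A = 2·(12, 17/2)−(6, 13)]
   so B = (18, 4)
3. C_x = 6  [C = 2·N−B = 2·(12, 2)−(18, 4)]
4. C_y = 0  [C = 2·N−B = 2·(12, 2)−(18, 4)]
   so C = (6, 0)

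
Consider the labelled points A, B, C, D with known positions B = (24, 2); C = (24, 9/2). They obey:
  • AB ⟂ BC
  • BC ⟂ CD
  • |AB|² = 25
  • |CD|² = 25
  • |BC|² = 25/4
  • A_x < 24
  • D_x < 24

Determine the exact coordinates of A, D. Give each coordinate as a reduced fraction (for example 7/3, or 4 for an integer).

A = (19, 2)
D = (19, 9/2)

1. A_x = 19  [[AB ⟂ BC ⇒ -5/2y+5=0] ∩ [|A−(24, 2)|²=25]]
2. A_y = 2  [[AB ⟂ BC ⇒ -5/2y+5=0] ∩ [|A−(24, 2)|²=25]]
   so A = (19, 2)
3. D_x = 19  [[BC ⟂ CD ⇒ 5/2y-45/4=0] ∩ [|D−(24, 9/2)|²=25]]
4. D_y = 9/2  [[BC ⟂ CD ⇒ 5/2y-45/4=0] ∩ [|D−(24, 9/2)|²=25]]
   so D = (19, 9/2)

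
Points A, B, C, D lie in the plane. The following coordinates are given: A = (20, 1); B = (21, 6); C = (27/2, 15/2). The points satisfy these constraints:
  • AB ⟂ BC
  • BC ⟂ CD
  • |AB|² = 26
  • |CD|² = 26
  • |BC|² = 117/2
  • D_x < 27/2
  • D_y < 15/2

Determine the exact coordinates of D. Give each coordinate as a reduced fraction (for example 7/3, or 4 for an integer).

D = (25/2, 5/2)

1. D_x = 25/2  [[BC ⟂ CD ⇒ -15/2x+3/2y+90=0] ∩ [|D−(27/2, 15/2)|²=26]]
2. D_y = 5/2  [[BC ⟂ CD ⇒ -15/2x+3/2y+90=0] ∩ [|D−(27/2, 15/2)|²=26]]
   so D = (25/2, 5/2)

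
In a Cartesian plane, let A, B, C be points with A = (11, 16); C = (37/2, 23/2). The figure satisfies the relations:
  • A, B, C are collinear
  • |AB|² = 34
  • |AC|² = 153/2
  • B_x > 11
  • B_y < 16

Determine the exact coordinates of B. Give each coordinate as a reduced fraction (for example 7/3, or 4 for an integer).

B = (16, 13)

1. B_x = 16  [[A, B, C are collinear ⇒ -9/2x-15/2y+339/2=0] ∩ [|B−(11, 16)|²=34]]
2. B_y = 13  [[A, B, C are collinear ⇒ -9/2x-15/2y+339/2=0] ∩ [|B−(11, 16)|²=34]]
   so B = (16, 13)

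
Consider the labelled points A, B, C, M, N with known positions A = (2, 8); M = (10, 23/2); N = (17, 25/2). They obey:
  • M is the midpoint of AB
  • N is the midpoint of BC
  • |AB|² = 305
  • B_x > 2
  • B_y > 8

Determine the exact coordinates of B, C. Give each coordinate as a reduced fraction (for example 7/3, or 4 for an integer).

1. B_x = 18  [B = 2·M−A = 2·(10, 23/2)−(2, 8)]
2. B_y = 15  [B = 2·M−A = 2·(10, 23/2)−(2, 8)]
   so B = (18, 15)
3. C_x = 16  [C = 2·N−B = 2·(17, 25/2)−(18, 15)]
4. C_y = 10  [C = 2·N−B = 2·(17, 25/2)−(18, 15)]
   so C = (16, 10)

B = (18, 15)
C = (16, 10)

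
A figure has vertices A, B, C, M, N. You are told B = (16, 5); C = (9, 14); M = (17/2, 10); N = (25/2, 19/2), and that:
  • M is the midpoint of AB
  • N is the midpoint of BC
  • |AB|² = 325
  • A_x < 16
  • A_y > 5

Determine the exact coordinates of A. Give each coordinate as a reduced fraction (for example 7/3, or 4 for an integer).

1. A_x = 1  [A = 2·M−B = 2·(17/2, 10)−(16, 5)]
2. A_y = 15  [A = 2·M−B = 2·(17/2, 10)−(16, 5)]
   so A = (1, 15)

A = (1, 15)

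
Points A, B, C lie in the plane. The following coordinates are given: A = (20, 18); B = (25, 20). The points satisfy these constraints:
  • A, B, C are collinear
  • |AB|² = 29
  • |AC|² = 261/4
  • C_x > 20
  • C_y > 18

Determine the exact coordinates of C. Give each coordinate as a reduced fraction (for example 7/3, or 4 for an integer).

1. C_x = 55/2  [[A, B, C are collinear ⇒ -2x+5y-50=0] ∩ [|C−(20, 18)|²=261/4]]
2. C_y = 21  [[A, B, C are collinear ⇒ -2x+5y-50=0] ∩ [|C−(20, 18)|²=261/4]]
   so C = (55/2, 21)

C = (55/2, 21)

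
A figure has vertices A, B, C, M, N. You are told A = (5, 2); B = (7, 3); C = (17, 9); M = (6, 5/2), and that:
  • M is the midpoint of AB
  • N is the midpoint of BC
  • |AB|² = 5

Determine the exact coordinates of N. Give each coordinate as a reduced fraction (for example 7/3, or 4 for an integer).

N = (12, 6)

1. N_x = 12  [2·N = B+C = (7, 3)+(17, 9)]
2. N_y = 6  [2·N = B+C = (7, 3)+(17, 9)]
   so N = (12, 6)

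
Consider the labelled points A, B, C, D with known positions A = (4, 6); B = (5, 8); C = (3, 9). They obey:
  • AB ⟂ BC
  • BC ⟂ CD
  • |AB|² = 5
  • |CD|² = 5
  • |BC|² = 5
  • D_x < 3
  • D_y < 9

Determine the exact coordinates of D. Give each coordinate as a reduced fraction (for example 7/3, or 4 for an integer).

1. D_x = 2  [[BC ⟂ CD ⇒ -2x+1y-3=0] ∩ [|D−(3, 9)|²=5]]
2. D_y = 7  [[BC ⟂ CD ⇒ -2x+1y-3=0] ∩ [|D−(3, 9)|²=5]]
   so D = (2, 7)

D = (2, 7)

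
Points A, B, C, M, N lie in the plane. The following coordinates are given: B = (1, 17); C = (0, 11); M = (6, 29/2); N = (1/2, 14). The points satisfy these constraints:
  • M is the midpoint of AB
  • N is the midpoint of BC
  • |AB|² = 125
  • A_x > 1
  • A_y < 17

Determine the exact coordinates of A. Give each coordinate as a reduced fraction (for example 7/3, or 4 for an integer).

1. A_x = 11  [A = 2·M−B = 2·(6, 29/2)−(1, 17)]
2. A_y = 12  [A = 2·M−B = 2·(6, 29/2)−(1, 17)]
   so A = (11, 12)

A = (11, 12)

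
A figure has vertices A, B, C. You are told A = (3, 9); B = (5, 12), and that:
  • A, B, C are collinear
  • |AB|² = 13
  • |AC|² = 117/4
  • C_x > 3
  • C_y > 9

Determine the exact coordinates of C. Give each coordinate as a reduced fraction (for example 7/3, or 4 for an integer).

C = (6, 27/2)

1. C_x = 6  [[A, B, C are collinear ⇒ -3x+2y-9=0] ∩ [|C−(3, 9)|²=117/4]]
2. C_y = 27/2  [[A, B, C are collinear ⇒ -3x+2y-9=0] ∩ [|C−(3, 9)|²=117/4]]
   so C = (6, 27/2)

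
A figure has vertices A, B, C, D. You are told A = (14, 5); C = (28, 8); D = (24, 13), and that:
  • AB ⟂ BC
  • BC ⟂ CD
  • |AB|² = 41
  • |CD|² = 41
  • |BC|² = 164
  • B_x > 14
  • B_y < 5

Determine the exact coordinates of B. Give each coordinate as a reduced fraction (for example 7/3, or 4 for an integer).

1. B_x = 18  [[BC ⟂ CD ⇒ 4x-5y-72=0] ∩ [|B−(14, 5)|²=41]]
2. B_y = 0  [[BC ⟂ CD ⇒ 4x-5y-72=0] ∩ [|B−(14, 5)|²=41]]
   so B = (18, 0)

B = (18, 0)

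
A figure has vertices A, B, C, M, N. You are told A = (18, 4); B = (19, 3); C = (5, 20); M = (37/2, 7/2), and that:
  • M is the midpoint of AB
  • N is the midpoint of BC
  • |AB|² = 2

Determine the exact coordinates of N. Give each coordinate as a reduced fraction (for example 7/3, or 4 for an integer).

N = (12, 23/2)

1. N_x = 12  [2·N = B+C = (19, 3)+(5, 20)]
2. N_y = 23/2  [2·N = B+C = (19, 3)+(5, 20)]
   so N = (12, 23/2)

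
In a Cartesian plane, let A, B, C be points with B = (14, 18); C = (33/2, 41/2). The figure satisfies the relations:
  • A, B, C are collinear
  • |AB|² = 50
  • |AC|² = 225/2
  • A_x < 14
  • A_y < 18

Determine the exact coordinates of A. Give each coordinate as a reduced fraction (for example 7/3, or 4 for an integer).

A = (9, 13)

1. A_x = 9  [[A, B, C are collinear ⇒ -5/2x+5/2y-10=0] ∩ [|A−(14, 18)|²=50]]
2. A_y = 13  [[A, B, C are collinear ⇒ -5/2x+5/2y-10=0] ∩ [|A−(14, 18)|²=50]]
   so A = (9, 13)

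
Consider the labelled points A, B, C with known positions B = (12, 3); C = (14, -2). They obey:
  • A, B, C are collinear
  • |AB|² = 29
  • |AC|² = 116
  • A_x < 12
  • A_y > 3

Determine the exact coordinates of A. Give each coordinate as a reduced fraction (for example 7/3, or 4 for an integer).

A = (10, 8)

1. A_x = 10  [[A, B, C are collinear ⇒ 5x+2y-66=0] ∩ [|A−(12, 3)|²=29]]
2. A_y = 8  [[A, B, C are collinear ⇒ 5x+2y-66=0] ∩ [|A−(12, 3)|²=29]]
   so A = (10, 8)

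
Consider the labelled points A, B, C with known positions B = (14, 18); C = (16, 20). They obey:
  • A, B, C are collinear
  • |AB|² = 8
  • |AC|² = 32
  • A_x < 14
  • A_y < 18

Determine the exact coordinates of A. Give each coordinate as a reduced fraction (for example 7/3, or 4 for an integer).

A = (12, 16)

1. A_x = 12  [[A, B, C are collinear ⇒ -2x+2y-8=0] ∩ [|A−(14, 18)|²=8]]
2. A_y = 16  [[A, B, C are collinear ⇒ -2x+2y-8=0] ∩ [|A−(14, 18)|²=8]]
   so A = (12, 16)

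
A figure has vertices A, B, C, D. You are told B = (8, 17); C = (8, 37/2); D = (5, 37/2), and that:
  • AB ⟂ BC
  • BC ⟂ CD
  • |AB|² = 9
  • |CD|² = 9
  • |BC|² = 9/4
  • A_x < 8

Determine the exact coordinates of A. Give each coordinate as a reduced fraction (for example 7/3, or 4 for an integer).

A = (5, 17)

1. A_x = 5  [[AB ⟂ BC ⇒ -3/2y+51/2=0] ∩ [|A−(8, 17)|²=9]]
2. A_y = 17  [[AB ⟂ BC ⇒ -3/2y+51/2=0] ∩ [|A−(8, 17)|²=9]]
   so A = (5, 17)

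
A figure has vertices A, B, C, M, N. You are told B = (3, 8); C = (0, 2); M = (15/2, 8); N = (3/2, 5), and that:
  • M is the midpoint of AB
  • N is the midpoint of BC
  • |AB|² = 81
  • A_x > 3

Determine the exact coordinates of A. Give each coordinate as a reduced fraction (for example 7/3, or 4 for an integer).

1. A_x = 12  [A = 2·M−B = 2·(15/2, 8)−(3, 8)]
2. A_y = 8  [A = 2·M−B = 2·(15/2, 8)−(3, 8)]
   so A = (12, 8)

A = (12, 8)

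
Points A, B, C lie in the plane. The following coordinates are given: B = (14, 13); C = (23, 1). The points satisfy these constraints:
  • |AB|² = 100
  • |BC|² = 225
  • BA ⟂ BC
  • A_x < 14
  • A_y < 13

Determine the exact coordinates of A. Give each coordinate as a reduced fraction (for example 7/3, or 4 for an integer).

1. A_x = 6  [[BA ⟂ BC ⇒ 9x-12y+30=0] ∩ [|A−(14, 13)|²=100]]
2. A_y = 7  [[BA ⟂ BC ⇒ 9x-12y+30=0] ∩ [|A−(14, 13)|²=100]]
   so A = (6, 7)

A = (6, 7)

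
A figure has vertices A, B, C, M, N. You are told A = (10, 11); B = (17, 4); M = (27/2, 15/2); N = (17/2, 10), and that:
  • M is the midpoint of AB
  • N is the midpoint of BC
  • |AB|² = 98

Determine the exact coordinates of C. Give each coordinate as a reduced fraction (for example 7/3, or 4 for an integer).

C = (0, 16)

1. C_x = 0  [C = 2·N−B = 2·(17/2, 10)−(17, 4)]
2. C_y = 16  [C = 2·N−B = 2·(17/2, 10)−(17, 4)]
   so C = (0, 16)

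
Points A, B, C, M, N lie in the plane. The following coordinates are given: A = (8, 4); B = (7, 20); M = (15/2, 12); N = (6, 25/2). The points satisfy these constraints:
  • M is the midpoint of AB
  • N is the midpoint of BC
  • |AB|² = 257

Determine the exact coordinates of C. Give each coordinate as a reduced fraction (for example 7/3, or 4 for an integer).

C = (5, 5)

1. C_x = 5  [C = 2·N−B = 2·(6, 25/2)−(7, 20)]
2. C_y = 5  [C = 2·N−B = 2·(6, 25/2)−(7, 20)]
   so C = (5, 5)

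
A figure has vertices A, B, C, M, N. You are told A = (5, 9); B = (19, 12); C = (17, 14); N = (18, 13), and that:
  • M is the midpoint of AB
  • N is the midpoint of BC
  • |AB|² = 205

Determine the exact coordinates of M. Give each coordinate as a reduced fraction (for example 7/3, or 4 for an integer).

1. M_x = 12  [2·M = A+B = (5, 9)+(19, 12)]
2. M_y = 21/2  [2·M = A+B = (5, 9)+(19, 12)]
   so M = (12, 21/2)

M = (12, 21/2)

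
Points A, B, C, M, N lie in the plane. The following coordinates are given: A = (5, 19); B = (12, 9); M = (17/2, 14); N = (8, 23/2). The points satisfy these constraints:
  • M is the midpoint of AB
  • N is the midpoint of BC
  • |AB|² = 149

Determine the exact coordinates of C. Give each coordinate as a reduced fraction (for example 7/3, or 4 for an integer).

1. C_x = 4  [C = 2·N−B = 2·(8, 23/2)−(12, 9)]
2. C_y = 14  [C = 2·N−B = 2·(8, 23/2)−(12, 9)]
   so C = (4, 14)

C = (4, 14)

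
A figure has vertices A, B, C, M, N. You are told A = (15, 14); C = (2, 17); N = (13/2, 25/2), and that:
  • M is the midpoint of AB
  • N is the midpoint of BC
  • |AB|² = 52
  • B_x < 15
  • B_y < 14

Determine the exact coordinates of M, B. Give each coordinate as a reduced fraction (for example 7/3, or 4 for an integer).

M = (13, 11)
B = (11, 8)

1. B_x = 11  [B = 2·N−C = 2·(13/2, 25/2)−(2, 17)]
2. B_y = 8  [B = 2·N−C = 2·(13/2, 25/2)−(2, 17)]
   so B = (11, 8)
3. M_x = 13  [2·M = A+B = (15, 14)+(11, 8)]
4. M_y = 11  [2·M = A+B = (15, 14)+(11, 8)]
   so M = (13, 11)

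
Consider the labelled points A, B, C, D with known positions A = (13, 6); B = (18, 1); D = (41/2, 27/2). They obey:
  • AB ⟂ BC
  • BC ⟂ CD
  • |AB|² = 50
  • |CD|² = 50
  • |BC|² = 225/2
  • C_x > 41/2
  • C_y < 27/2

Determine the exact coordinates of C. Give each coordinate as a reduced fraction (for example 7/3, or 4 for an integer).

1. C_x = 51/2  [[AB ⟂ BC ⇒ 5x-5y-85=0] ∩ [|C−(41/2, 27/2)|²=50]]
2. C_y = 17/2  [[AB ⟂ BC ⇒ 5x-5y-85=0] ∩ [|C−(41/2, 27/2)|²=50]]
   so C = (51/2, 17/2)

C = (51/2, 17/2)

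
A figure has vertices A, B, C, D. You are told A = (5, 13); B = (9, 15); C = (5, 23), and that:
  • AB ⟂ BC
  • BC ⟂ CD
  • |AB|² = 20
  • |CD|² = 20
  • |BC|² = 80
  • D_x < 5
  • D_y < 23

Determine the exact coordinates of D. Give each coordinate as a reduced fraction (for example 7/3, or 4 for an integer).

1. D_x = 1  [[BC ⟂ CD ⇒ -4x+8y-164=0] ∩ [|D−(5, 23)|²=20]]
2. D_y = 21  [[BC ⟂ CD ⇒ -4x+8y-164=0] ∩ [|D−(5, 23)|²=20]]
   so D = (1, 21)

D = (1, 21)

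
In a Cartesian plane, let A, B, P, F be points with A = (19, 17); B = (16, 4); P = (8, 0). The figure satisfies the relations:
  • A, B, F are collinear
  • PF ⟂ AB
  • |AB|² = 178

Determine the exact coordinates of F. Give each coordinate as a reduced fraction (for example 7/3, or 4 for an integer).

1. F_x = 1310/89  [[A, B, F are collinear ⇒ 13x-3y-196=0] ∩ [PF ⟂ AB ⇒ -3x-13y+24=0]]
2. F_y = -138/89  [[A, B, F are collinear ⇒ 13x-3y-196=0] ∩ [PF ⟂ AB ⇒ -3x-13y+24=0]]
   so F = (1310/89, -138/89)

F = (1310/89, -138/89)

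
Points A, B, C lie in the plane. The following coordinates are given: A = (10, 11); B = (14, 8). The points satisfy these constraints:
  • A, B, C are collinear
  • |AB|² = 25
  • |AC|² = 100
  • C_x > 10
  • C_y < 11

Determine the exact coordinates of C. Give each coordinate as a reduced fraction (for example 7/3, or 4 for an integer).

1. C_x = 18  [[A, B, C are collinear ⇒ 3x+4y-74=0] ∩ [|C−(10, 11)|²=100]]
2. C_y = 5  [[A, B, C are collinear ⇒ 3x+4y-74=0] ∩ [|C−(10, 11)|²=100]]
   so C = (18, 5)

C = (18, 5)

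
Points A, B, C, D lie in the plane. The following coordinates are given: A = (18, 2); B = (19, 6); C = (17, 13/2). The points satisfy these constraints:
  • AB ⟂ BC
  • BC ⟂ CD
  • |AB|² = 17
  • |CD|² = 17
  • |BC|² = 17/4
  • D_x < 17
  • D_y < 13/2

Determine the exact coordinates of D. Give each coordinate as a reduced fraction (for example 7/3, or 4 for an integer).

D = (16, 5/2)

1. D_x = 16  [[BC ⟂ CD ⇒ -2x+1/2y+123/4=0] ∩ [|D−(17, 13/2)|²=17]]
2. D_y = 5/2  [[BC ⟂ CD ⇒ -2x+1/2y+123/4=0] ∩ [|D−(17, 13/2)|²=17]]
   so D = (16, 5/2)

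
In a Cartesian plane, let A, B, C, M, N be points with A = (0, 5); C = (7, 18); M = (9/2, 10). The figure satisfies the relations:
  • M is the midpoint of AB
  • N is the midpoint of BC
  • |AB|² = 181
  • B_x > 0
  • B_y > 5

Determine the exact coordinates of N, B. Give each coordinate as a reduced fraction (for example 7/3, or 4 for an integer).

1. B_x = 9  [B = 2·M−A = 2·(9/2, 10)−(0, 5)]
2. B_y = 15  [B = 2·M−A = 2·(9/2, 10)−(0, 5)]
   so B = (9, 15)
3. N_x = 8  [2·N = B+C = (9, 15)+(7, 18)]
4. N_y = 33/2  [2·N = B+C = (9, 15)+(7, 18)]
   so N = (8, 33/2)

N = (8, 33/2)
B = (9, 15)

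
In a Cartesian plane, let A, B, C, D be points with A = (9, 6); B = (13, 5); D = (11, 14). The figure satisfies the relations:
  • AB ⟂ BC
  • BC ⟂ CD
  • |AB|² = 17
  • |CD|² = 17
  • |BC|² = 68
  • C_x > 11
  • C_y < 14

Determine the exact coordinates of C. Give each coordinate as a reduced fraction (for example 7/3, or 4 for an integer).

C = (15, 13)

1. C_x = 15  [[AB ⟂ BC ⇒ 4x-1y-47=0] ∩ [|C−(11, 14)|²=17]]
2. C_y = 13  [[AB ⟂ BC ⇒ 4x-1y-47=0] ∩ [|C−(11, 14)|²=17]]
   so C = (15, 13)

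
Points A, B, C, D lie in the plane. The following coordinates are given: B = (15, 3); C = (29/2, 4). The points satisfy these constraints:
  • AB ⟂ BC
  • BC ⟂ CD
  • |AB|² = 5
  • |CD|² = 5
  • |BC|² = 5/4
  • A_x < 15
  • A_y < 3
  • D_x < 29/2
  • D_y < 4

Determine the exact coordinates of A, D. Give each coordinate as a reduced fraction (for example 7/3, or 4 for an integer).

1. A_x = 13  [[AB ⟂ BC ⇒ 1/2x-1y-9/2=0] ∩ [|A−(15, 3)|²=5]]
2. A_y = 2  [[AB ⟂ BC ⇒ 1/2x-1y-9/2=0] ∩ [|A−(15, 3)|²=5]]
   so A = (13, 2)
3. D_x = 25/2  [[BC ⟂ CD ⇒ -1/2x+1y+13/4=0] ∩ [|D−(29/2, 4)|²=5]]
4. D_y = 3  [[BC ⟂ CD ⇒ -1/2x+1y+13/4=0] ∩ [|D−(29/2, 4)|²=5]]
   so D = (25/2, 3)

A = (13, 2)
D = (25/2, 3)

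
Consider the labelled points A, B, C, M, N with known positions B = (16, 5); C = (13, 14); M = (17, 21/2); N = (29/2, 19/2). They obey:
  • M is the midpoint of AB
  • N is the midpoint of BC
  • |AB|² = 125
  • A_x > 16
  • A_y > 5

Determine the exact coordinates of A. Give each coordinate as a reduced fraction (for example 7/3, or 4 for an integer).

A = (18, 16)

1. A_x = 18  [A = 2·M−B = 2·(17, 21/2)−(16, 5)]
2. A_y = 16  [A = 2·M−B = 2·(17, 21/2)−(16, 5)]
   so A = (18, 16)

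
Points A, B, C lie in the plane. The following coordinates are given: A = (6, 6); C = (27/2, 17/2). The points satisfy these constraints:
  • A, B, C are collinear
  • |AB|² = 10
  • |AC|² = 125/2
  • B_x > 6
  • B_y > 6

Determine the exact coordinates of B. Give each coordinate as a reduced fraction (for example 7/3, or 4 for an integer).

B = (9, 7)

1. B_x = 9  [[A, B, C are collinear ⇒ 5/2x-15/2y+30=0] ∩ [|B−(6, 6)|²=10]]
2. B_y = 7  [[A, B, C are collinear ⇒ 5/2x-15/2y+30=0] ∩ [|B−(6, 6)|²=10]]
   so B = (9, 7)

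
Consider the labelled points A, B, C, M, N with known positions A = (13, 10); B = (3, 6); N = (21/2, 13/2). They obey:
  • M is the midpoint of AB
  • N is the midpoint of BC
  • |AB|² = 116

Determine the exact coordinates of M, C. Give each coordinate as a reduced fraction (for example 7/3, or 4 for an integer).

1. M_x = 8  [2·M = A+B = (13, 10)+(3, 6)]
2. M_y = 8  [2·M = A+B = (13, 10)+(3, 6)]
   so M = (8, 8)
3. C_x = 18  [C = 2·N−B = 2·(21/2, 13/2)−(3, 6)]
4. C_y = 7  [C = 2·N−B = 2·(21/2, 13/2)−(3, 6)]
   so C = (18, 7)

M = (8, 8)
C = (18, 7)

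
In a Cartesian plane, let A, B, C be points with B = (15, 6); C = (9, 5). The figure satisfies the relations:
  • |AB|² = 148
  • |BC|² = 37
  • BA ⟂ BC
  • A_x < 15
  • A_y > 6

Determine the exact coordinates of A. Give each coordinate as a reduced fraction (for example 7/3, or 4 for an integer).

1. A_x = 13  [[BA ⟂ BC ⇒ -6x-1y+96=0] ∩ [|A−(15, 6)|²=148]]
2. A_y = 18  [[BA ⟂ BC ⇒ -6x-1y+96=0] ∩ [|A−(15, 6)|²=148]]
   so A = (13, 18)

A = (13, 18)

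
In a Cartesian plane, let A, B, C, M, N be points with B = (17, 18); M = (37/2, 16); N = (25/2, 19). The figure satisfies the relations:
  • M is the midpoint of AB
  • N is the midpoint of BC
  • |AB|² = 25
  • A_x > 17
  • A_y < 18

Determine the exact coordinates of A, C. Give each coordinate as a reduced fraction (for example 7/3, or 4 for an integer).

A = (20, 14)
C = (8, 20)

1. A_x = 20  [A = 2·M−B = 2·(37/2, 16)−(17, 18)]
2. A_y = 14  [A = 2·M−B = 2·(37/2, 16)−(17, 18)]
   so A = (20, 14)
3. C_x = 8  [C = 2·N−B = 2·(25/2, 19)−(17, 18)]
4. C_y = 20  [C = 2·N−B = 2·(25/2, 19)−(17, 18)]
   so C = (8, 20)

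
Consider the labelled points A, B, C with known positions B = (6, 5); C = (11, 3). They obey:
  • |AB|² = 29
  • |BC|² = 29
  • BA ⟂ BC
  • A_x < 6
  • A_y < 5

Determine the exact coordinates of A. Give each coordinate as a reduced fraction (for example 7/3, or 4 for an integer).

1. A_x = 4  [[BA ⟂ BC ⇒ 5x-2y-20=0] ∩ [|A−(6, 5)|²=29]]
2. A_y = 0  [[BA ⟂ BC ⇒ 5x-2y-20=0] ∩ [|A−(6, 5)|²=29]]
   so A = (4, 0)

A = (4, 0)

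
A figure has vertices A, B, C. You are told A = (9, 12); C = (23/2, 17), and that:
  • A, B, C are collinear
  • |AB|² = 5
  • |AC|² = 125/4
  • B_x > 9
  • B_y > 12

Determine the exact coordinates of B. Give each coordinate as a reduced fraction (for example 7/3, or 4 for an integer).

B = (10, 14)

1. B_x = 10  [[A, B, C are collinear ⇒ 5x-5/2y-15=0] ∩ [|B−(9, 12)|²=5]]
2. B_y = 14  [[A, B, C are collinear ⇒ 5x-5/2y-15=0] ∩ [|B−(9, 12)|²=5]]
   so B = (10, 14)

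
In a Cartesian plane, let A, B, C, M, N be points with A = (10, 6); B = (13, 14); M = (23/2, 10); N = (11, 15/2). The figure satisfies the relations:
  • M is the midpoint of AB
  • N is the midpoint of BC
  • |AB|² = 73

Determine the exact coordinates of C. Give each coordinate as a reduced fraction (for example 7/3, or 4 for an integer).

C = (9, 1)

1. C_x = 9  [C = 2·N−B = 2·(11, 15/2)−(13, 14)]
2. C_y = 1  [C = 2·N−B = 2·(11, 15/2)−(13, 14)]
   so C = (9, 1)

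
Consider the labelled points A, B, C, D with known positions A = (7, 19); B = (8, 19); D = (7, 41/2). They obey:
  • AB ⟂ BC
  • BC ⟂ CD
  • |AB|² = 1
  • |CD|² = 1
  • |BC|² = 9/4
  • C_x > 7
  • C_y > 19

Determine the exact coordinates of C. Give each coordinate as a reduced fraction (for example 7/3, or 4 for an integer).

C = (8, 41/2)

1. C_x = 8  [[AB ⟂ BC ⇒ 1x-8=0] ∩ [|C−(7, 41/2)|²=1]]
2. C_y = 41/2  [[AB ⟂ BC ⇒ 1x-8=0] ∩ [|C−(7, 41/2)|²=1]]
   so C = (8, 41/2)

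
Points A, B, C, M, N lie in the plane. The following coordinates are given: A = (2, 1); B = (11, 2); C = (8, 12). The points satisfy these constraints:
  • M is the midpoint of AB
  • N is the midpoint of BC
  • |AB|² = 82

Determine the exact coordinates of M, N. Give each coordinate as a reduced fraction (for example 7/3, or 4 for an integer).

1. M_x = 13/2  [2·M = A+B = (2, 1)+(11, 2)]
2. M_y = 3/2  [2·M = A+B = (2, 1)+(11, 2)]
   so M = (13/2, 3/2)
3. N_x = 19/2  [2·N = B+C = (11, 2)+(8, 12)]
4. N_y = 7  [2·N = B+C = (11, 2)+(8, 12)]
   so N = (19/2, 7)

M = (13/2, 3/2)
N = (19/2, 7)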